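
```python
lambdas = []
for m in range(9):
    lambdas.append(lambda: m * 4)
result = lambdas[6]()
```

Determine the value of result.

Step 1: All lambdas reference the same variable m (late binding).
Step 2: After the loop, m = 8. Every lambda returns m * 4.
Step 3: lambdas[6]() = 8 * 4 = 32

The answer is 32.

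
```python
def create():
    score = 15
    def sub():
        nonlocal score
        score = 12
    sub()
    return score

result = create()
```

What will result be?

Step 1: create() sets score = 15.
Step 2: sub() uses nonlocal to reassign score = 12.
Step 3: result = 12

The answer is 12.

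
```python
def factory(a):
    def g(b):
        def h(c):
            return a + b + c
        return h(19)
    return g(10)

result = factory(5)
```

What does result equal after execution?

Step 1: a = 5, b = 10, c = 19 across three nested scopes.
Step 2: h() accesses all three via LEGB rule.
Step 3: result = 5 + 10 + 19 = 34

The answer is 34.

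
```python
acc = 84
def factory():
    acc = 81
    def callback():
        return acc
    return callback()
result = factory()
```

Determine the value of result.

Step 1: acc = 84 globally, but factory() defines acc = 81 locally.
Step 2: callback() looks up acc. Not in local scope, so checks enclosing scope (factory) and finds acc = 81.
Step 3: result = 81

The answer is 81.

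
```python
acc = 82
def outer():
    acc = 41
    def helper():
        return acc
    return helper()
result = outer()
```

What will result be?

Step 1: acc = 82 globally, but outer() defines acc = 41 locally.
Step 2: helper() looks up acc. Not in local scope, so checks enclosing scope (outer) and finds acc = 41.
Step 3: result = 41

The answer is 41.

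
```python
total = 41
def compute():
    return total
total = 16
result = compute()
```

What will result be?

Step 1: total is first set to 41, then reassigned to 16.
Step 2: compute() is called after the reassignment, so it looks up the current global total = 16.
Step 3: result = 16

The answer is 16.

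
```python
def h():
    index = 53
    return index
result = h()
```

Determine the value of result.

Step 1: h() defines index = 53 in its local scope.
Step 2: return index finds the local variable index = 53.
Step 3: result = 53

The answer is 53.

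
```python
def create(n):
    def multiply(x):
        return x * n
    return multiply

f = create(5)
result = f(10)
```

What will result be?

Step 1: create(5) returns multiply closure with n = 5.
Step 2: f(10) computes 10 * 5 = 50.
Step 3: result = 50

The answer is 50.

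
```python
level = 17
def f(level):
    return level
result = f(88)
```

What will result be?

Step 1: Global level = 17.
Step 2: f(88) takes parameter level = 88, which shadows the global.
Step 3: result = 88

The answer is 88.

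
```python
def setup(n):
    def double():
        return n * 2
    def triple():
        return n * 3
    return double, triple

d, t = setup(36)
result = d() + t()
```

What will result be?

Step 1: Both closures capture the same n = 36.
Step 2: d() = 36 * 2 = 72, t() = 36 * 3 = 108.
Step 3: result = 72 + 108 = 180

The answer is 180.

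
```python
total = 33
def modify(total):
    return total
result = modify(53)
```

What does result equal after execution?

Step 1: Global total = 33.
Step 2: modify(53) takes parameter total = 53, which shadows the global.
Step 3: result = 53

The answer is 53.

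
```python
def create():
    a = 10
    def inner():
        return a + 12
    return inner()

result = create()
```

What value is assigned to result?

Step 1: create() defines a = 10.
Step 2: inner() reads a = 10 from enclosing scope, returns 10 + 12 = 22.
Step 3: result = 22

The answer is 22.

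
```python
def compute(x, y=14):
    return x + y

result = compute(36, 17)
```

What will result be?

Step 1: compute(36, 17) overrides default y with 17.
Step 2: Returns 36 + 17 = 53.
Step 3: result = 53

The answer is 53.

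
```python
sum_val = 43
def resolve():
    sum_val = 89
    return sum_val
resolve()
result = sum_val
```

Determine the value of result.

Step 1: Global sum_val = 43.
Step 2: resolve() creates local sum_val = 89 (shadow, not modification).
Step 3: After resolve() returns, global sum_val is unchanged. result = 43

The answer is 43.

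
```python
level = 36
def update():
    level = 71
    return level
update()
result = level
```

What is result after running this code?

Step 1: level = 36 globally.
Step 2: update() creates a LOCAL level = 71 (no global keyword!).
Step 3: The global level is unchanged. result = 36

The answer is 36.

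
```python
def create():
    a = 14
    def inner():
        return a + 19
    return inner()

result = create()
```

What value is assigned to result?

Step 1: create() defines a = 14.
Step 2: inner() reads a = 14 from enclosing scope, returns 14 + 19 = 33.
Step 3: result = 33

The answer is 33.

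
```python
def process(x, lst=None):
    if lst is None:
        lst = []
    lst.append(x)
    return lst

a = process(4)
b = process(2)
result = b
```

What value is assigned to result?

Step 1: None default with guard creates a NEW list each call.
Step 2: a = [4] (fresh list). b = [2] (another fresh list).
Step 3: result = [2] (this is the fix for mutable default)

The answer is [2].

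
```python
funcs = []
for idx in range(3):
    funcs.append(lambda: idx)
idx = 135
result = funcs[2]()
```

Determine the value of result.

Step 1: Lambdas capture the variable idx by reference, not by value.
Step 2: After the loop, idx is reassigned to 135.
Step 3: funcs[2]() looks up the current idx = 135. result = 135

The answer is 135.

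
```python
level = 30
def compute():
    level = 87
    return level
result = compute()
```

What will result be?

Step 1: Global level = 30.
Step 2: compute() creates local level = 87, shadowing the global.
Step 3: Returns local level = 87. result = 87

The answer is 87.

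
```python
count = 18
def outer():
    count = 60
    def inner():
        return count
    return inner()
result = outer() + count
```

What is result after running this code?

Step 1: Global count = 18. outer() shadows with count = 60.
Step 2: inner() returns enclosing count = 60. outer() = 60.
Step 3: result = 60 + global count (18) = 78

The answer is 78.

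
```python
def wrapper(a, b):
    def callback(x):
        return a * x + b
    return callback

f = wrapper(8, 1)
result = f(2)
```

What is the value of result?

Step 1: wrapper(8, 1) captures a = 8, b = 1.
Step 2: f(2) computes 8 * 2 + 1 = 17.
Step 3: result = 17

The answer is 17.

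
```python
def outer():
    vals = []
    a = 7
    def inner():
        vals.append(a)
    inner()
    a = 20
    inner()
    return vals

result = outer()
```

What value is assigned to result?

Step 1: a = 7. inner() appends current a to vals.
Step 2: First inner(): appends 7. Then a = 20.
Step 3: Second inner(): appends 20 (closure sees updated a). result = [7, 20]

The answer is [7, 20].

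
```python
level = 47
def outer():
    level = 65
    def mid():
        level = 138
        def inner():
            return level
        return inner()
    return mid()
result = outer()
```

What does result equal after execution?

Step 1: Three levels of shadowing: global 47, outer 65, mid 138.
Step 2: inner() finds level = 138 in enclosing mid() scope.
Step 3: result = 138

The answer is 138.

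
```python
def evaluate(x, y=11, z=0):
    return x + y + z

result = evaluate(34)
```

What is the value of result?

Step 1: evaluate(34) uses defaults y = 11, z = 0.
Step 2: Returns 34 + 11 + 0 = 45.
Step 3: result = 45

The answer is 45.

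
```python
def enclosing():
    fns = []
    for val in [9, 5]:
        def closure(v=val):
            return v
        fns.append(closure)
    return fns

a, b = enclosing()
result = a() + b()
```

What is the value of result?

Step 1: Default argument v=val captures val at each iteration.
Step 2: a() returns 9 (captured at first iteration), b() returns 5 (captured at second).
Step 3: result = 9 + 5 = 14

The answer is 14.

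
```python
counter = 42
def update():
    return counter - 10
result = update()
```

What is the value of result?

Step 1: counter = 42 is defined globally.
Step 2: update() looks up counter from global scope = 42, then computes 42 - 10 = 32.
Step 3: result = 32

The answer is 32.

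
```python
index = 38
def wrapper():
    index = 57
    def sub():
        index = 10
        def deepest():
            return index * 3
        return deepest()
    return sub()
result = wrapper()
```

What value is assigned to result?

Step 1: deepest() looks up index through LEGB: not local, finds index = 10 in enclosing sub().
Step 2: Returns 10 * 3 = 30.
Step 3: result = 30

The answer is 30.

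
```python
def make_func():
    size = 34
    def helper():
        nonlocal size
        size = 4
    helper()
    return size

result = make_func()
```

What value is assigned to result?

Step 1: make_func() sets size = 34.
Step 2: helper() uses nonlocal to reassign size = 4.
Step 3: result = 4

The answer is 4.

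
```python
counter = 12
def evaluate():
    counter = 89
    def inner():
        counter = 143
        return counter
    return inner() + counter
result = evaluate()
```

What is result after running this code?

Step 1: evaluate() has local counter = 89. inner() has local counter = 143.
Step 2: inner() returns its local counter = 143.
Step 3: evaluate() returns 143 + its own counter (89) = 232

The answer is 232.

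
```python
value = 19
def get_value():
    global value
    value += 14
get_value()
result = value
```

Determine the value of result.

Step 1: value = 19 globally.
Step 2: get_value() modifies global value: value += 14 = 33.
Step 3: result = 33

The answer is 33.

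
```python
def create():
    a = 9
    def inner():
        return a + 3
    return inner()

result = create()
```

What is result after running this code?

Step 1: create() defines a = 9.
Step 2: inner() reads a = 9 from enclosing scope, returns 9 + 3 = 12.
Step 3: result = 12

The answer is 12.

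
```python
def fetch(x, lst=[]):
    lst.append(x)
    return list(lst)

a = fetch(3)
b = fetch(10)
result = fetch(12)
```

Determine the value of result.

Step 1: Default list is shared. list() creates copies for return values.
Step 2: Internal list grows: [3] -> [3, 10] -> [3, 10, 12].
Step 3: result = [3, 10, 12]

The answer is [3, 10, 12].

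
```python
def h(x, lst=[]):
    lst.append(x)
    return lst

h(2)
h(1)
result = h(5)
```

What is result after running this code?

Step 1: Mutable default argument gotcha! The list [] is created once.
Step 2: Each call appends to the SAME list: [2], [2, 1], [2, 1, 5].
Step 3: result = [2, 1, 5]

The answer is [2, 1, 5].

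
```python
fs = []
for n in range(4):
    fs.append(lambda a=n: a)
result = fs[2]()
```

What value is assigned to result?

Step 1: Default argument a=n captures n's value at each iteration.
Step 2: fs[2] captured a = 2 when n was 2.
Step 3: result = 2

The answer is 2.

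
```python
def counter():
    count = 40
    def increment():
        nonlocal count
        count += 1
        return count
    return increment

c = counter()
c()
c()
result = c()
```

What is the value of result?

Step 1: counter() creates closure with count = 40.
Step 2: Each c() call increments count via nonlocal. After 3 calls: 40 + 3 = 43.
Step 3: result = 43

The answer is 43.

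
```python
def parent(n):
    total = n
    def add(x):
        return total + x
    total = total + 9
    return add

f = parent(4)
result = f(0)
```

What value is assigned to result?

Step 1: parent(4) sets total = 4, then total = 4 + 9 = 13.
Step 2: Closures capture by reference, so add sees total = 13.
Step 3: f(0) returns 13 + 0 = 13

The answer is 13.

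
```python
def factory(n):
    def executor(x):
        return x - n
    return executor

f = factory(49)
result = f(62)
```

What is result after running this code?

Step 1: factory(49) creates a closure capturing n = 49.
Step 2: f(62) computes 62 - 49 = 13.
Step 3: result = 13

The answer is 13.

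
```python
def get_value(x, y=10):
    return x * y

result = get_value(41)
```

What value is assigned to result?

Step 1: get_value(41) uses default y = 10.
Step 2: Returns 41 * 10 = 410.
Step 3: result = 410

The answer is 410.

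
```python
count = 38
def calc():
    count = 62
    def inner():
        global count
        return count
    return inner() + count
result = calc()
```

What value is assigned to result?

Step 1: Global count = 38. calc() shadows with local count = 62.
Step 2: inner() uses global keyword, so inner() returns global count = 38.
Step 3: calc() returns 38 + 62 = 100

The answer is 100.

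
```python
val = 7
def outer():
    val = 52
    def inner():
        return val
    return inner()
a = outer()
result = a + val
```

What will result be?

Step 1: outer() has local val = 52. inner() reads from enclosing.
Step 2: outer() returns 52. Global val = 7 unchanged.
Step 3: result = 52 + 7 = 59

The answer is 59.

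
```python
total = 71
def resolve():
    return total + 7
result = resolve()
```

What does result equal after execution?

Step 1: total = 71 is defined globally.
Step 2: resolve() looks up total from global scope = 71, then computes 71 + 7 = 78.
Step 3: result = 78

The answer is 78.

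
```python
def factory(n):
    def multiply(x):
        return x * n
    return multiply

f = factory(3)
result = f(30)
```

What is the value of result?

Step 1: factory(3) returns multiply closure with n = 3.
Step 2: f(30) computes 30 * 3 = 90.
Step 3: result = 90

The answer is 90.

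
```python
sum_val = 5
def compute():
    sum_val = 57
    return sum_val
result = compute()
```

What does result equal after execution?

Step 1: Global sum_val = 5.
Step 2: compute() creates local sum_val = 57, shadowing the global.
Step 3: Returns local sum_val = 57. result = 57

The answer is 57.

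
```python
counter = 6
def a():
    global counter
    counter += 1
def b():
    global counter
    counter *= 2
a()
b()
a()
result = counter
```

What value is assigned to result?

Step 1: counter = 6.
Step 2: a(): counter = 6 + 1 = 7.
Step 3: b(): counter = 7 * 2 = 14.
Step 4: a(): counter = 14 + 1 = 15

The answer is 15.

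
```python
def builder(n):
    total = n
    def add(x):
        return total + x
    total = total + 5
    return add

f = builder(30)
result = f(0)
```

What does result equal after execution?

Step 1: builder(30) sets total = 30, then total = 30 + 5 = 35.
Step 2: Closures capture by reference, so add sees total = 35.
Step 3: f(0) returns 35 + 0 = 35

The answer is 35.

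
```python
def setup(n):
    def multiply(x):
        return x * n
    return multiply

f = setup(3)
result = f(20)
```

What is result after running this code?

Step 1: setup(3) returns multiply closure with n = 3.
Step 2: f(20) computes 20 * 3 = 60.
Step 3: result = 60

The answer is 60.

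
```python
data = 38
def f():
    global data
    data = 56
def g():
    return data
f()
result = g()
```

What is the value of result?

Step 1: data = 38.
Step 2: f() sets global data = 56.
Step 3: g() reads global data = 56. result = 56

The answer is 56.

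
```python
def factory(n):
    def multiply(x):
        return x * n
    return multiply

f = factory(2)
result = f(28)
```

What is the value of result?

Step 1: factory(2) returns multiply closure with n = 2.
Step 2: f(28) computes 28 * 2 = 56.
Step 3: result = 56

The answer is 56.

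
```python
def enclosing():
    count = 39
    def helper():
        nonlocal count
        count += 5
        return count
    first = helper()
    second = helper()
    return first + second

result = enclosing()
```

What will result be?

Step 1: count starts at 39.
Step 2: First call: count = 39 + 5 = 44, returns 44.
Step 3: Second call: count = 44 + 5 = 49, returns 49.
Step 4: result = 44 + 49 = 93

The answer is 93.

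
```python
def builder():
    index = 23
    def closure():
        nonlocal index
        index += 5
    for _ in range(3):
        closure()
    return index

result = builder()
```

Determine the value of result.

Step 1: index = 23.
Step 2: closure() is called 3 times in a loop, each adding 5 via nonlocal.
Step 3: index = 23 + 5 * 3 = 38

The answer is 38.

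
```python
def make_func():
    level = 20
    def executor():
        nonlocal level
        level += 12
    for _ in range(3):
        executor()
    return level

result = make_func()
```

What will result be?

Step 1: level = 20.
Step 2: executor() is called 3 times in a loop, each adding 12 via nonlocal.
Step 3: level = 20 + 12 * 3 = 56

The answer is 56.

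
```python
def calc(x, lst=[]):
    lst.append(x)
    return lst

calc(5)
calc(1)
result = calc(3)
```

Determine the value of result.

Step 1: Mutable default argument gotcha! The list [] is created once.
Step 2: Each call appends to the SAME list: [5], [5, 1], [5, 1, 3].
Step 3: result = [5, 1, 3]

The answer is [5, 1, 3].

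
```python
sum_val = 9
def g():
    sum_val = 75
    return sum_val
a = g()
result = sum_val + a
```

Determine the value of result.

Step 1: Global sum_val = 9. g() returns local sum_val = 75.
Step 2: a = 75. Global sum_val still = 9.
Step 3: result = 9 + 75 = 84

The answer is 84.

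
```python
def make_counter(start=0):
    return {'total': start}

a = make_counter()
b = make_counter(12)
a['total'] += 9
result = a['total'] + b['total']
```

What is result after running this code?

Step 1: make_counter() returns a new dict each call (immutable default 0).
Step 2: a = {'total': 0}, b = {'total': 12}.
Step 3: a['total'] += 9 = 9. result = 9 + 12 = 21

The answer is 21.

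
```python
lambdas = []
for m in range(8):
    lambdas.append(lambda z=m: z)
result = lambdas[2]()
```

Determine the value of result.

Step 1: Default argument z=m captures m's value at each iteration.
Step 2: lambdas[2] captured z = 2 when m was 2.
Step 3: result = 2

The answer is 2.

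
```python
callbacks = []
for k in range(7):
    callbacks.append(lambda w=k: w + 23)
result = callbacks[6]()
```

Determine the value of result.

Step 1: Default argument w=k captures k's value at definition time.
Step 2: callbacks[6] was defined when k = 6, so w defaults to 6.
Step 3: result = 6 + 23 = 29 (default arg fixes the late binding issue)

The answer is 29.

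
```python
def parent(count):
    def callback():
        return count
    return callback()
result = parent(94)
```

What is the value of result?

Step 1: parent(94) binds parameter count = 94.
Step 2: callback() looks up count in enclosing scope and finds the parameter count = 94.
Step 3: result = 94

The answer is 94.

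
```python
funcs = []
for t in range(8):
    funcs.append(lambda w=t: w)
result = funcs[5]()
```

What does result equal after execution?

Step 1: Default argument w=t captures t's value at each iteration.
Step 2: funcs[5] captured w = 5 when t was 5.
Step 3: result = 5

The answer is 5.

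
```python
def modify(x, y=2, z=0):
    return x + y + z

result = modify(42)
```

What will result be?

Step 1: modify(42) uses defaults y = 2, z = 0.
Step 2: Returns 42 + 2 + 0 = 44.
Step 3: result = 44

The answer is 44.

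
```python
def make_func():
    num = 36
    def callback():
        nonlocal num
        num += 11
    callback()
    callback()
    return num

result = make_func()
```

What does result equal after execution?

Step 1: num starts at 36.
Step 2: callback() is called 2 times, each adding 11.
Step 3: num = 36 + 11 * 2 = 58

The answer is 58.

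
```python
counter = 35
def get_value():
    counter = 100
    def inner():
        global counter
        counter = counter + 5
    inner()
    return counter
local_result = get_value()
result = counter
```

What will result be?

Step 1: Global counter = 35. get_value() creates local counter = 100.
Step 2: inner() declares global counter and adds 5: global counter = 35 + 5 = 40.
Step 3: get_value() returns its local counter = 100 (unaffected by inner).
Step 4: result = global counter = 40

The answer is 40.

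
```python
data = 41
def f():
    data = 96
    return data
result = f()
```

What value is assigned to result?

Step 1: Global data = 41.
Step 2: f() creates local data = 96, shadowing the global.
Step 3: Returns local data = 96. result = 96

The answer is 96.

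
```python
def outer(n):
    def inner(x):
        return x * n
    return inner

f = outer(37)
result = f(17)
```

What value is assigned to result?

Step 1: outer(37) creates a closure capturing n = 37.
Step 2: f(17) computes 17 * 37 = 629.
Step 3: result = 629

The answer is 629.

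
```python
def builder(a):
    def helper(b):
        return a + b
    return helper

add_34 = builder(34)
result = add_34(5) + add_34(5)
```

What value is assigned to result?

Step 1: add_34 captures a = 34.
Step 2: add_34(5) = 34 + 5 = 39, called twice.
Step 3: result = 39 + 39 = 78

The answer is 78.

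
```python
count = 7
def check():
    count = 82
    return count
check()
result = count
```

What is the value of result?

Step 1: count = 7 globally.
Step 2: check() creates a LOCAL count = 82 (no global keyword!).
Step 3: The global count is unchanged. result = 7

The answer is 7.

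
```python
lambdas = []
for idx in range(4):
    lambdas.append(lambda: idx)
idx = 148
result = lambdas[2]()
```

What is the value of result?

Step 1: Lambdas capture the variable idx by reference, not by value.
Step 2: After the loop, idx is reassigned to 148.
Step 3: lambdas[2]() looks up the current idx = 148. result = 148

The answer is 148.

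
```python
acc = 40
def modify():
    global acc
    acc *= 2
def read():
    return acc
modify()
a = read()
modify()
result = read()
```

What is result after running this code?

Step 1: acc = 40.
Step 2: First modify(): acc = 40 * 2 = 80.
Step 3: Second modify(): acc = 80 * 2 = 160.
Step 4: read() returns 160

The answer is 160.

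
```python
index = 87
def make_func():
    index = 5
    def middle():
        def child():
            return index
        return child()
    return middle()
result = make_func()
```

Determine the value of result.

Step 1: make_func() defines index = 5. middle() and child() have no local index.
Step 2: child() checks local (none), enclosing middle() (none), enclosing make_func() and finds index = 5.
Step 3: result = 5

The answer is 5.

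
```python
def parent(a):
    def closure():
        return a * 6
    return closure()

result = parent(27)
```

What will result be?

Step 1: parent(27) binds parameter a = 27.
Step 2: closure() accesses a = 27 from enclosing scope.
Step 3: result = 27 * 6 = 162

The answer is 162.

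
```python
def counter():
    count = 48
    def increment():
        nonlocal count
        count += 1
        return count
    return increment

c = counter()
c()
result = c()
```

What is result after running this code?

Step 1: counter() creates closure with count = 48.
Step 2: Each c() call increments count via nonlocal. After 2 calls: 48 + 2 = 50.
Step 3: result = 50

The answer is 50.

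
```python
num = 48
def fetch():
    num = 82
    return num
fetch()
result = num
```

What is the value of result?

Step 1: Global num = 48.
Step 2: fetch() creates local num = 82 (shadow, not modification).
Step 3: After fetch() returns, global num is unchanged. result = 48

The answer is 48.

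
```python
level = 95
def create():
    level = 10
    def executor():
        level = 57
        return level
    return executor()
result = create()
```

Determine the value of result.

Step 1: Three scopes define level: global (95), create (10), executor (57).
Step 2: executor() has its own local level = 57, which shadows both enclosing and global.
Step 3: result = 57 (local wins in LEGB)

The answer is 57.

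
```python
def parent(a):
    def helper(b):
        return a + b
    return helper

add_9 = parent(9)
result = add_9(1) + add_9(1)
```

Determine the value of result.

Step 1: add_9 captures a = 9.
Step 2: add_9(1) = 9 + 1 = 10, called twice.
Step 3: result = 10 + 10 = 20

The answer is 20.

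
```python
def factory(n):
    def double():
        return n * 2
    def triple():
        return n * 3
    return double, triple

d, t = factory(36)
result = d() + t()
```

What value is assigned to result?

Step 1: Both closures capture the same n = 36.
Step 2: d() = 36 * 2 = 72, t() = 36 * 3 = 108.
Step 3: result = 72 + 108 = 180

The answer is 180.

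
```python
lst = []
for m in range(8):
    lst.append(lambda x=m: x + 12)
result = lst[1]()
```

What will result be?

Step 1: Default argument x=m captures m's value at definition time.
Step 2: lst[1] was defined when m = 1, so x defaults to 1.
Step 3: result = 1 + 12 = 13 (default arg fixes the late binding issue)

The answer is 13.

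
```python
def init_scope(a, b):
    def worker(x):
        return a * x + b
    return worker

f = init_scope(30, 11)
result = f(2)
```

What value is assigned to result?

Step 1: init_scope(30, 11) captures a = 30, b = 11.
Step 2: f(2) computes 30 * 2 + 11 = 71.
Step 3: result = 71

The answer is 71.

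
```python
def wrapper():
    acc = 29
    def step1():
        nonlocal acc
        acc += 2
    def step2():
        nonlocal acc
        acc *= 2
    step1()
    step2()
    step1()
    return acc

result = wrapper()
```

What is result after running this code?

Step 1: acc = 29.
Step 2: step1(): acc = 29 + 2 = 31.
Step 3: step2(): acc = 31 * 2 = 62.
Step 4: step1(): acc = 62 + 2 = 64. result = 64

The answer is 64.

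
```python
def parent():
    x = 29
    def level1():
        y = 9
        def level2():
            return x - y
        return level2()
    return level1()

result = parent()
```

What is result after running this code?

Step 1: x = 29 in parent. y = 9 in level1.
Step 2: level2() reads x = 29 and y = 9 from enclosing scopes.
Step 3: result = 29 - 9 = 20

The answer is 20.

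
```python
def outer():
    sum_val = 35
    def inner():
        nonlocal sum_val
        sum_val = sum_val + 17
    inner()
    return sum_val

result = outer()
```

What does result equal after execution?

Step 1: outer() sets sum_val = 35.
Step 2: inner() uses nonlocal to modify sum_val in outer's scope: sum_val = 35 + 17 = 52.
Step 3: outer() returns the modified sum_val = 52

The answer is 52.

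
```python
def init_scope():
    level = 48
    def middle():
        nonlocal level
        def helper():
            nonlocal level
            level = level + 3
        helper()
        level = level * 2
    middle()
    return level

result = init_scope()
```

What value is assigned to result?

Step 1: level = 48.
Step 2: helper() adds 3: level = 48 + 3 = 51.
Step 3: middle() doubles: level = 51 * 2 = 102.
Step 4: result = 102

The answer is 102.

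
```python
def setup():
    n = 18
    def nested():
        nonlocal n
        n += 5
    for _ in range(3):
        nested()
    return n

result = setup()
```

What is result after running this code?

Step 1: n = 18.
Step 2: nested() is called 3 times in a loop, each adding 5 via nonlocal.
Step 3: n = 18 + 5 * 3 = 33

The answer is 33.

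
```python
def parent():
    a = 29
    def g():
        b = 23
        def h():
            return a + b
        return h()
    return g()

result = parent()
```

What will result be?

Step 1: parent() defines a = 29. g() defines b = 23.
Step 2: h() accesses both from enclosing scopes: a = 29, b = 23.
Step 3: result = 29 + 23 = 52

The answer is 52.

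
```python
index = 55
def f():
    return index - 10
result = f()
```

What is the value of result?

Step 1: index = 55 is defined globally.
Step 2: f() looks up index from global scope = 55, then computes 55 - 10 = 45.
Step 3: result = 45

The answer is 45.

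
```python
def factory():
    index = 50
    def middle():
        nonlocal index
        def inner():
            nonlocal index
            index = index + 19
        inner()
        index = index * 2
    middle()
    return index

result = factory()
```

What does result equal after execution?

Step 1: index = 50.
Step 2: inner() adds 19: index = 50 + 19 = 69.
Step 3: middle() doubles: index = 69 * 2 = 138.
Step 4: result = 138

The answer is 138.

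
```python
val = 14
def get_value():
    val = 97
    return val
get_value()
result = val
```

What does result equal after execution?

Step 1: val = 14 globally.
Step 2: get_value() creates a LOCAL val = 97 (no global keyword!).
Step 3: The global val is unchanged. result = 14

The answer is 14.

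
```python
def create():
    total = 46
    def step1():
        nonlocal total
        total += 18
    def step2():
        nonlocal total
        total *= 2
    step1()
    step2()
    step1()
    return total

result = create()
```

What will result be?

Step 1: total = 46.
Step 2: step1(): total = 46 + 18 = 64.
Step 3: step2(): total = 64 * 2 = 128.
Step 4: step1(): total = 128 + 18 = 146. result = 146

The answer is 146.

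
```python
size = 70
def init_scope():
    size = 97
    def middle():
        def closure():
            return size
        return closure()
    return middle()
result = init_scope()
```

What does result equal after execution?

Step 1: init_scope() defines size = 97. middle() and closure() have no local size.
Step 2: closure() checks local (none), enclosing middle() (none), enclosing init_scope() and finds size = 97.
Step 3: result = 97

The answer is 97.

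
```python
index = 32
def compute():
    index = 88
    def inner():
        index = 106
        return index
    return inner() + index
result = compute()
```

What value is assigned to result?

Step 1: compute() has local index = 88. inner() has local index = 106.
Step 2: inner() returns its local index = 106.
Step 3: compute() returns 106 + its own index (88) = 194

The answer is 194.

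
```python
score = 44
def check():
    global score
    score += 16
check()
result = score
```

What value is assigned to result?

Step 1: score = 44 globally.
Step 2: check() modifies global score: score += 16 = 60.
Step 3: result = 60

The answer is 60.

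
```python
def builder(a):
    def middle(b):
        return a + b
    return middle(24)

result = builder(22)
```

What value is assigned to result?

Step 1: builder(22) passes a = 22.
Step 2: middle(24) has b = 24, reads a = 22 from enclosing.
Step 3: result = 22 + 24 = 46

The answer is 46.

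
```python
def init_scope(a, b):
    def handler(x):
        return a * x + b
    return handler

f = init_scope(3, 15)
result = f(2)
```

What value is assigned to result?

Step 1: init_scope(3, 15) captures a = 3, b = 15.
Step 2: f(2) computes 3 * 2 + 15 = 21.
Step 3: result = 21

The answer is 21.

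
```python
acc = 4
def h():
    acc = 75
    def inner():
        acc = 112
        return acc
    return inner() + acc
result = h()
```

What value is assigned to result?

Step 1: h() has local acc = 75. inner() has local acc = 112.
Step 2: inner() returns its local acc = 112.
Step 3: h() returns 112 + its own acc (75) = 187

The answer is 187.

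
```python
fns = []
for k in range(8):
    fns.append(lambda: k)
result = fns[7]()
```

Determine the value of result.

Step 1: The loop creates 8 lambdas, all referencing the same variable k.
Step 2: After the loop, k = 7 (final value).
Step 3: fns[7]() looks up k at call time and finds 7. This is the late binding gotcha. result = 7

The answer is 7.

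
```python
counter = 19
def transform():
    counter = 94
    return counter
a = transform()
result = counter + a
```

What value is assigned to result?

Step 1: Global counter = 19. transform() returns local counter = 94.
Step 2: a = 94. Global counter still = 19.
Step 3: result = 19 + 94 = 113

The answer is 113.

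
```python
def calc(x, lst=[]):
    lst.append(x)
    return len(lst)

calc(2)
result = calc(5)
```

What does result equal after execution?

Step 1: Mutable default list persists between calls.
Step 2: First call: lst = [2], len = 1. Second call: lst = [2, 5], len = 2.
Step 3: result = 2

The answer is 2.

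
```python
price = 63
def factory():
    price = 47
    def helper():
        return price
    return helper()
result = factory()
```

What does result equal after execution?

Step 1: price = 63 globally, but factory() defines price = 47 locally.
Step 2: helper() looks up price. Not in local scope, so checks enclosing scope (factory) and finds price = 47.
Step 3: result = 47

The answer is 47.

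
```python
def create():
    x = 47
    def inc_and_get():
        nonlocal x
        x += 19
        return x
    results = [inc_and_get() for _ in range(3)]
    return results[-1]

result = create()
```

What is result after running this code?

Step 1: x = 47.
Step 2: Three calls to inc_and_get(), each adding 19.
Step 3: Last value = 47 + 19 * 3 = 104

The answer is 104.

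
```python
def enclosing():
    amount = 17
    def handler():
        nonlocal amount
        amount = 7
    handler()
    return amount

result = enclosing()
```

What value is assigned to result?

Step 1: enclosing() sets amount = 17.
Step 2: handler() uses nonlocal to reassign amount = 7.
Step 3: result = 7

The answer is 7.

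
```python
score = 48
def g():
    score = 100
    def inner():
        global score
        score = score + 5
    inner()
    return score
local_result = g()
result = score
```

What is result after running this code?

Step 1: Global score = 48. g() creates local score = 100.
Step 2: inner() declares global score and adds 5: global score = 48 + 5 = 53.
Step 3: g() returns its local score = 100 (unaffected by inner).
Step 4: result = global score = 53

The answer is 53.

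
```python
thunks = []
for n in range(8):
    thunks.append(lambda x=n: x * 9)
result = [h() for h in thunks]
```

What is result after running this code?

Step 1: Default arg x=n captures n at each iteration.
Step 2: thunks[k] has x defaulting to k, returns k * 9.
Step 3: result = [0, 9, 18, 27, 36, 45, 54, 63]

The answer is [0, 9, 18, 27, 36, 45, 54, 63].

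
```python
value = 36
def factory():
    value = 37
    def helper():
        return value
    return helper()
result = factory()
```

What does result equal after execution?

Step 1: value = 36 globally, but factory() defines value = 37 locally.
Step 2: helper() looks up value. Not in local scope, so checks enclosing scope (factory) and finds value = 37.
Step 3: result = 37

The answer is 37.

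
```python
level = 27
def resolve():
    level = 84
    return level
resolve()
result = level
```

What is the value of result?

Step 1: Global level = 27.
Step 2: resolve() creates local level = 84 (shadow, not modification).
Step 3: After resolve() returns, global level is unchanged. result = 27

The answer is 27.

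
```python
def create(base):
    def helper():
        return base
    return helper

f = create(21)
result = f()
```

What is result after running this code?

Step 1: create(21) creates closure capturing base = 21.
Step 2: f() returns the captured base = 21.
Step 3: result = 21

The answer is 21.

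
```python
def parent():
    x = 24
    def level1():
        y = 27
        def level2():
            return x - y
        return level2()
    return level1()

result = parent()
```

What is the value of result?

Step 1: x = 24 in parent. y = 27 in level1.
Step 2: level2() reads x = 24 and y = 27 from enclosing scopes.
Step 3: result = 24 - 27 = -3

The answer is -3.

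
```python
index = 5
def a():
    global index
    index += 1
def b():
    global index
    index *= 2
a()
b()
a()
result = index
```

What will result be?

Step 1: index = 5.
Step 2: a(): index = 5 + 1 = 6.
Step 3: b(): index = 6 * 2 = 12.
Step 4: a(): index = 12 + 1 = 13

The answer is 13.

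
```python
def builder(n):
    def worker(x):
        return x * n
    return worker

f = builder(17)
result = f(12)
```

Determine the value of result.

Step 1: builder(17) creates a closure capturing n = 17.
Step 2: f(12) computes 12 * 17 = 204.
Step 3: result = 204

The answer is 204.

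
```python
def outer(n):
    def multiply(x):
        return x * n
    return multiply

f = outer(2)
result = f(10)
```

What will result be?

Step 1: outer(2) returns multiply closure with n = 2.
Step 2: f(10) computes 10 * 2 = 20.
Step 3: result = 20

The answer is 20.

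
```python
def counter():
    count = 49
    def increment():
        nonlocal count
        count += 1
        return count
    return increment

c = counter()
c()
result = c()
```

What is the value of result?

Step 1: counter() creates closure with count = 49.
Step 2: Each c() call increments count via nonlocal. After 2 calls: 49 + 2 = 51.
Step 3: result = 51

The answer is 51.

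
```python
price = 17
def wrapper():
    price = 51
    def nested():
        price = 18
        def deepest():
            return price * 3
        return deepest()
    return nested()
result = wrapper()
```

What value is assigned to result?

Step 1: deepest() looks up price through LEGB: not local, finds price = 18 in enclosing nested().
Step 2: Returns 18 * 3 = 54.
Step 3: result = 54

The answer is 54.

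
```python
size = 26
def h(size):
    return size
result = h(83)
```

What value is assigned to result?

Step 1: Global size = 26.
Step 2: h(83) takes parameter size = 83, which shadows the global.
Step 3: result = 83

The answer is 83.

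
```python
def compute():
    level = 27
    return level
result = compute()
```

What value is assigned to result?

Step 1: compute() defines level = 27 in its local scope.
Step 2: return level finds the local variable level = 27.
Step 3: result = 27

The answer is 27.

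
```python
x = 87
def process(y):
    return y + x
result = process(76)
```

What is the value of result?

Step 1: x = 87 is defined globally.
Step 2: process(76) uses parameter y = 76 and looks up x from global scope = 87.
Step 3: result = 76 + 87 = 163

The answer is 163.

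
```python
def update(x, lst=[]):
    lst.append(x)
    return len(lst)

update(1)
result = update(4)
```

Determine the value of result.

Step 1: Mutable default list persists between calls.
Step 2: First call: lst = [1], len = 1. Second call: lst = [1, 4], len = 2.
Step 3: result = 2

The answer is 2.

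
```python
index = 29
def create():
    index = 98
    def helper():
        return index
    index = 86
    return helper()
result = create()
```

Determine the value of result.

Step 1: create() sets index = 98, then later index = 86.
Step 2: helper() is called after index is reassigned to 86. Closures capture variables by reference, not by value.
Step 3: result = 86

The answer is 86.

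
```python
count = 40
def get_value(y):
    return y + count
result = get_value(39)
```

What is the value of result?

Step 1: count = 40 is defined globally.
Step 2: get_value(39) uses parameter y = 39 and looks up count from global scope = 40.
Step 3: result = 39 + 40 = 79

The answer is 79.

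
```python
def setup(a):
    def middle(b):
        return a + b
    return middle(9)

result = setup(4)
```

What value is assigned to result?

Step 1: setup(4) passes a = 4.
Step 2: middle(9) has b = 9, reads a = 4 from enclosing.
Step 3: result = 4 + 9 = 13

The answer is 13.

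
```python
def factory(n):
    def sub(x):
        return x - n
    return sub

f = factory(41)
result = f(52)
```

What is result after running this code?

Step 1: factory(41) creates a closure capturing n = 41.
Step 2: f(52) computes 52 - 41 = 11.
Step 3: result = 11

The answer is 11.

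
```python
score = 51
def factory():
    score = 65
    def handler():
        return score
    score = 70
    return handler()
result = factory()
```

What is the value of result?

Step 1: factory() sets score = 65, then later score = 70.
Step 2: handler() is called after score is reassigned to 70. Closures capture variables by reference, not by value.
Step 3: result = 70

The answer is 70.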